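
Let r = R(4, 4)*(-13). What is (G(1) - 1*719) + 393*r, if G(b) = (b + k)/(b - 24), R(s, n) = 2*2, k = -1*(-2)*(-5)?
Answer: -486556/23 ≈ -21155.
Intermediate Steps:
k = -10 (k = 2*(-5) = -10)
R(s, n) = 4
G(b) = (-10 + b)/(-24 + b) (G(b) = (b - 10)/(b - 24) = (-10 + b)/(-24 + b))
r = -52 (r = 4*(-13) = -52)
(G(1) - 1*719) + 393*r = ((-10 + 1)/(-24 + 1) - 1*719) + 393*(-52) = (-9/(-23) - 719) - 20436 = (-1/23*(-9) - 719) - 20436 = (9/23 - 719) - 20436 = -16528/23 - 20436 = -486556/23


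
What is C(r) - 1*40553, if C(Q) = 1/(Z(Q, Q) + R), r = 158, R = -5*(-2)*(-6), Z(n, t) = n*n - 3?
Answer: -1009810252/24901 ≈ -40553.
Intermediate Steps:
Z(n, t) = -3 + n² (Z(n, t) = n² - 3 = -3 + n²)
R = -60 (R = 10*(-6) = -60)
C(Q) = 1/(-63 + Q²) (C(Q) = 1/((-3 + Q²) - 60) = 1/(-63 + Q²))
C(r) - 1*40553 = 1/(-63 + 158²) - 1*40553 = 1/(-63 + 24964) - 40553 = 1/24901 - 40553 = -1009810252/24901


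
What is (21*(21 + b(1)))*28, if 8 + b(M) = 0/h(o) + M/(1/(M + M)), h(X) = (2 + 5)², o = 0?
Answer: 8820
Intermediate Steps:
h(X) = 49 (h(X) = 7² = 49)
b(M) = -8 + 2*M² (b(M) = -8 + (0/49 + M/(1/(M + M))) = -8 + (0*(1/49) + M/(1/(2*M))) = -8 + (0 + M/((1/(2*M)))) = -8 + (0 + M*(2*M)) = -8 + (0 + 2*M²) = -8 + 2*M²)
(21*(21 + b(1)))*28 = (21*(21 + (-8 + 2*1²)))*28 = (21*(21 + (-8 + 2*1)))*28 = (21*(21 + (-8 + 2)))*28 = (21*(21 - 6))*28 = (21*15)*28 = 315*28 = 8820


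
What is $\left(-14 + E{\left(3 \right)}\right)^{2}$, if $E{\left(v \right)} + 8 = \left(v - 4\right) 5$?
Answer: $729$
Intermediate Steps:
$E{\left(v \right)} = -28 + 5 v$ ($E{\left(v \right)} = -8 + \left(v - 4\right) 5 = -8 + \left(-4 + v\right) 5 = -8 + \left(-20 + 5 v\right) = -28 + 5 v$)
$\left(-14 + E{\left(3 \right)}\right)^{2} = \left(-14 + \left(-28 + 5 \cdot 3\right)\right)^{2} = \left(-14 + \left(-28 + 15\right)\right)^{2} = \left(-14 - 13\right)^{2} = \left(-27\right)^{2} = 729$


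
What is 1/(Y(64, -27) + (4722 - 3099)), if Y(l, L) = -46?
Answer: 1/1577 ≈ 0.00063412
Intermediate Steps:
1/(Y(64, -27) + (4722 - 3099)) = 1/(-46 + (4722 - 3099)) = 1/(-46 + 1623) = 1/1577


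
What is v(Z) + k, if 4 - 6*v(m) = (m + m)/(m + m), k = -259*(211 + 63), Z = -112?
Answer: -141931/2 ≈ -70966.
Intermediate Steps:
k = -70966 (k = -259*274 = -70966)
v(m) = ½ (v(m) = ⅔ - (m + m)/(6*(m + m)) = ⅔ - 2*m/(6*(2*m)) = ⅔ - 2*m*1/(2*m)/6 = ⅔ - ⅙*1 = ⅔ - ⅙ = ½)
v(Z) + k = ½ - 70966 = -141931/2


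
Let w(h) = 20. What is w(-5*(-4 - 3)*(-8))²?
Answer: 400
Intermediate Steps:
w(-5*(-4 - 3)*(-8))² = 20² = 400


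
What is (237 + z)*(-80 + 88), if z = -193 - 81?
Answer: -296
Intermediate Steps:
z = -274
(237 + z)*(-80 + 88) = (237 - 274)*(-80 + 88) = -37*8 = -296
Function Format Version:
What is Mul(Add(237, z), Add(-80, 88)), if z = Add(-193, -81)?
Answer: -296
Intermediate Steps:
z = -274
Mul(Add(237, z), Add(-80, 88)) = Mul(Add(237, -274), Add(-80, 88)) = Mul(-37, 8) = -296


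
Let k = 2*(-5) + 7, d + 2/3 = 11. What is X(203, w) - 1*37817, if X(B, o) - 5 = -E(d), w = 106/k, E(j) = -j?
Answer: -113405/3 ≈ -37802.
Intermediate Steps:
d = 31/3 (d = -2/3 + 11 = 31/3 ≈ 10.333)
k = -3 (k = -10 + 7 = -3)
w = -106/3 (w = 106/(-3) = 106*(-1/3) = -106/3 ≈ -35.333)
X(B, o) = 46/3 (X(B, o) = 5 - (-1)*31/3 = 5 - 1*(-31/3) = 5 + 31/3 = 46/3)
X(203, w) - 1*37817 = 46/3 - 1*37817 = 46/3 - 37817 = -113405/3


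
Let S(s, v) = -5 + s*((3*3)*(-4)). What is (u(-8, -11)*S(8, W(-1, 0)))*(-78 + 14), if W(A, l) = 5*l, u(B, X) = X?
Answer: -206272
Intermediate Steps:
S(s, v) = -5 - 36*s (S(s, v) = -5 + s*(9*(-4)) = -5 + s*(-36) = -5 - 36*s)
(u(-8, -11)*S(8, W(-1, 0)))*(-78 + 14) = (-11*(-5 - 36*8))*(-78 + 14) = -11*(-5 - 288)*(-64) = -11*(-293)*(-64) = 3223*(-64) = -206272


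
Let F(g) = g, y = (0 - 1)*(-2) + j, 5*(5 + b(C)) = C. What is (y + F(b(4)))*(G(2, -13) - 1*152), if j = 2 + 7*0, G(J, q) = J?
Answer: 30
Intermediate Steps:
b(C) = -5 + C/5
j = 2 (j = 2 + 0 = 2)
y = 4 (y = (0 - 1)*(-2) + 2 = -1*(-2) + 2 = 2 + 2 = 4)
(y + F(b(4)))*(G(2, -13) - 1*152) = (4 + (-5 + (⅕)*4))*(2 - 1*152) = (4 + (-5 + ⅘))*(2 - 152) = (4 - 21/5)*(-150) = -⅕*(-150) = 30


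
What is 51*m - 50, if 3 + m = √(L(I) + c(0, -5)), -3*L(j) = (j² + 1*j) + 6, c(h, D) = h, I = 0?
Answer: -203 + 51*I*√2 ≈ -203.0 + 72.125*I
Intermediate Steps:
L(j) = -2 - j/3 - j²/3 (L(j) = -((j² + 1*j) + 6)/3 = -((j² + j) + 6)/3 = -((j + j²) + 6)/3 = -(6 + j + j²)/3 = -2 - j/3 - j²/3)
m = -3 + I*√2 (m = -3 + √((-2 - ⅓*0 - ⅓*0²) + 0) = -3 + √((-2 + 0 - ⅓*0) + 0) = -3 + √((-2 + 0 + 0) + 0) = -3 + √(-2 + 0) = -3 + √(-2) = -3 + I*√2 ≈ -3.0 + 1.4142*I)
51*m - 50 = 51*(-3 + I*√2) - 50 = (-153 + 51*I*√2) - 50 = -203 + 51*I*√2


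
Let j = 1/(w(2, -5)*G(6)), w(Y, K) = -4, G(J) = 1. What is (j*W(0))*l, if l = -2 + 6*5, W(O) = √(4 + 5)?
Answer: -21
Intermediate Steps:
W(O) = 3 (W(O) = √9 = 3)
l = 28 (l = -2 + 30 = 28)
j = -¼ (j = 1/(-4*1) = -¼*1 = -¼ ≈ -0.25000)
(j*W(0))*l = -¼*3*28 = -¾*28 = -21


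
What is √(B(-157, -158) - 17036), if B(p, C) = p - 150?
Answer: 3*I*√1927 ≈ 131.69*I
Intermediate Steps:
B(p, C) = -150 + p
√(B(-157, -158) - 17036) = √((-150 - 157) - 17036) = √(-307 - 17036) = √(-17343) = 3*I*√1927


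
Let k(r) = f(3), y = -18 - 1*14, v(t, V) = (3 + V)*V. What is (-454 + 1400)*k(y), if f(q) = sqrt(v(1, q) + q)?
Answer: 946*sqrt(21) ≈ 4335.1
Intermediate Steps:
v(t, V) = V*(3 + V)
y = -32 (y = -18 - 14 = -32)
f(q) = sqrt(q + q*(3 + q)) (f(q) = sqrt(q*(3 + q) + q) = sqrt(q + q*(3 + q)))
k(r) = sqrt(21) (k(r) = sqrt(3*(4 + 3)) = sqrt(3*7) = sqrt(21))
(-454 + 1400)*k(y) = (-454 + 1400)*sqrt(21) = 946*sqrt(21)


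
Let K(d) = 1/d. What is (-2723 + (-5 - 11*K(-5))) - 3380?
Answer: -30529/5 ≈ -6105.8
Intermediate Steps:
(-2723 + (-5 - 11*K(-5))) - 3380 = (-2723 + (-5 - 11/(-5))) - 3380 = (-2723 + (-5 - 11*(-⅕))) - 3380 = (-2723 + (-5 + 11/5)) - 3380 = (-2723 - 14/5) - 3380 = -13629/5 - 3380 = -30529/5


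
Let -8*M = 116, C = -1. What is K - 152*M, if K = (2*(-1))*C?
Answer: 2206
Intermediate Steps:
M = -29/2 (M = -⅛*116 = -29/2 ≈ -14.500)
K = 2 (K = (2*(-1))*(-1) = -2*(-1) = 2)
K - 152*M = 2 - 152*(-29/2) = 2 + 2204 = 2206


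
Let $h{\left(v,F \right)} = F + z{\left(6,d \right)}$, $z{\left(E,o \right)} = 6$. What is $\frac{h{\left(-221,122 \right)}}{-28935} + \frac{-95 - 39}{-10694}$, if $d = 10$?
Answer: $\frac{1254229}{154715445} \approx 0.0081067$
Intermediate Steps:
$h{\left(v,F \right)} = 6 + F$ ($h{\left(v,F \right)} = F + 6 = 6 + F$)
$\frac{h{\left(-221,122 \right)}}{-28935} + \frac{-95 - 39}{-10694} = \frac{6 + 122}{-28935} + \frac{-95 - 39}{-10694} = 128 \left(- \frac{1}{28935}\right) + \left(-95 - 39\right) \left(- \frac{1}{10694}\right) = - \frac{128}{28935} - - \frac{67}{5347} = - \frac{128}{28935} + \frac{67}{5347} = \frac{1254229}{154715445}$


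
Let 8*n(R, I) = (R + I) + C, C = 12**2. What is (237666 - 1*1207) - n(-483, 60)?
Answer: 1891951/8 ≈ 2.3649e+5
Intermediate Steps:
C = 144
n(R, I) = 18 + I/8 + R/8 (n(R, I) = ((R + I) + 144)/8 = ((I + R) + 144)/8 = (144 + I + R)/8 = 18 + I/8 + R/8)
(237666 - 1*1207) - n(-483, 60) = (237666 - 1*1207) - (18 + (1/8)*60 + (1/8)*(-483)) = (237666 - 1207) - (18 + 15/2 - 483/8) = 236459 - 1*(-279/8) = 236459 + 279/8 = 1891951/8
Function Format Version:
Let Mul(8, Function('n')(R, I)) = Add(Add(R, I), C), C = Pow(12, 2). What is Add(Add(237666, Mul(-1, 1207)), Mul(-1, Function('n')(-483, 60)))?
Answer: Rational(1891951, 8) ≈ 2.3649e+5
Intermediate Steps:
C = 144
Function('n')(R, I) = Add(18, Mul(Rational(1, 8), I), Mul(Rational(1, 8), R)) (Function('n')(R, I) = Mul(Rational(1, 8), Add(Add(R, I), 144)) = Mul(Rational(1, 8), Add(Add(I, R), 144)) = Mul(Rational(1, 8), Add(144, I, R)) = Add(18, Mul(Rational(1, 8), I), Mul(Rational(1, 8), R)))
Add(Add(237666, Mul(-1, 1207)), Mul(-1, Function('n')(-483, 60))) = Add(Add(237666, Mul(-1, 1207)), Mul(-1, Add(18, Mul(Rational(1, 8), 60), Mul(Rational(1, 8), -483)))) = Add(Add(237666, -1207), Mul(-1, Add(18, Rational(15, 2), Rational(-483, 8)))) = Add(236459, Mul(-1, Rational(-279, 8))) = Add(236459, Rational(279, 8)) = Rational(1891951, 8)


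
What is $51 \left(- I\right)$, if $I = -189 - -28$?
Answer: $8211$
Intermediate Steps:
$I = -161$ ($I = -189 + 28 = -161$)
$51 \left(- I\right) = 51 \left(\left(-1\right) \left(-161\right)\right) = 51 \cdot 161 = 8211$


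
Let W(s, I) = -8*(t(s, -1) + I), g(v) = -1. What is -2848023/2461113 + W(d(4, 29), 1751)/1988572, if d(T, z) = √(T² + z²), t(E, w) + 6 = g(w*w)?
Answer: -158273228937/135947233351 ≈ -1.1642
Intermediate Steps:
t(E, w) = -7 (t(E, w) = -6 - 1 = -7)
W(s, I) = 56 - 8*I (W(s, I) = -8*(-7 + I) = 56 - 8*I)
-2848023/2461113 + W(d(4, 29), 1751)/1988572 = -2848023/2461113 + (56 - 8*1751)/1988572 = -2848023*1/2461113 + (56 - 14008)*(1/1988572) = -316447/273457 - 13952*1/1988572 = -316447/273457 - 3488/497143 = -158273228937/135947233351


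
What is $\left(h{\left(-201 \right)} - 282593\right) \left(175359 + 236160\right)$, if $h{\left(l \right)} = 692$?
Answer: $-116007617619$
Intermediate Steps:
$\left(h{\left(-201 \right)} - 282593\right) \left(175359 + 236160\right) = \left(692 - 282593\right) \left(175359 + 236160\right) = \left(-281901\right) 411519 = -116007617619$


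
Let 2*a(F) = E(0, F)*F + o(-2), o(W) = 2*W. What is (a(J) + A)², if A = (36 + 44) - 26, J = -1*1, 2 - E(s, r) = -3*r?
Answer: 11025/4 ≈ 2756.3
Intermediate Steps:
E(s, r) = 2 + 3*r (E(s, r) = 2 - (-3)*r = 2 + 3*r)
J = -1
a(F) = -2 + F*(2 + 3*F)/2 (a(F) = ((2 + 3*F)*F + 2*(-2))/2 = (F*(2 + 3*F) - 4)/2 = (-4 + F*(2 + 3*F))/2 = -2 + F*(2 + 3*F)/2)
A = 54 (A = 80 - 26 = 54)
(a(J) + A)² = ((-2 + (½)*(-1)*(2 + 3*(-1))) + 54)² = ((-2 + (½)*(-1)*(2 - 3)) + 54)² = ((-2 + (½)*(-1)*(-1)) + 54)² = ((-2 + ½) + 54)² = (-3/2 + 54)² = (105/2)² = 11025/4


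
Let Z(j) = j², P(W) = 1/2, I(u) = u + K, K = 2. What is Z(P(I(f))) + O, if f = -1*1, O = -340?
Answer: -1359/4 ≈ -339.75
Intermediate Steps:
f = -1
I(u) = 2 + u (I(u) = u + 2 = 2 + u)
P(W) = ½
Z(P(I(f))) + O = (½)² - 340 = ¼ - 340 = -1359/4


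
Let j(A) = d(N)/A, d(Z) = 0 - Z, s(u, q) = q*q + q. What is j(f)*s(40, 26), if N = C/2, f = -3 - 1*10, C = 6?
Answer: 162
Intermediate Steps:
s(u, q) = q + q² (s(u, q) = q² + q = q + q²)
f = -13 (f = -3 - 10 = -13)
N = 3 (N = 6/2 = 6*(½) = 3)
d(Z) = -Z
j(A) = -3/A (j(A) = (-1*3)/A = -3/A)
j(f)*s(40, 26) = (-3/(-13))*(26*(1 + 26)) = (-3*(-1/13))*(26*27) = (3/13)*702 = 162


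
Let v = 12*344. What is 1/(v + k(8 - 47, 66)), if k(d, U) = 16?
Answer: 1/4144 ≈ 0.00024131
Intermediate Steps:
v = 4128
1/(v + k(8 - 47, 66)) = 1/(4128 + 16) = 1/4144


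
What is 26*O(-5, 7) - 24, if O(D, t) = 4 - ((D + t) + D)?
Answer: 158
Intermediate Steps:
O(D, t) = 4 - t - 2*D (O(D, t) = 4 - (t + 2*D) = 4 + (-t - 2*D) = 4 - t - 2*D)
26*O(-5, 7) - 24 = 26*(4 - 1*7 - 2*(-5)) - 24 = 26*(4 - 7 + 10) - 24 = 26*7 - 24 = 182 - 24 = 158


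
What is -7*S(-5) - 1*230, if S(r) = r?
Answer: -195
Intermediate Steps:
-7*S(-5) - 1*230 = -7*(-5) - 1*230 = 35 - 230 = -195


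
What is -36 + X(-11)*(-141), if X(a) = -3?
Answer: 387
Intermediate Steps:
-36 + X(-11)*(-141) = -36 - 3*(-141) = -36 + 423 = 387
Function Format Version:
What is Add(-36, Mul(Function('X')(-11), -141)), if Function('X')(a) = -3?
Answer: 387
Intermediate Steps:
Add(-36, Mul(Function('X')(-11), -141)) = Add(-36, Mul(-3, -141)) = Add(-36, 423) = 387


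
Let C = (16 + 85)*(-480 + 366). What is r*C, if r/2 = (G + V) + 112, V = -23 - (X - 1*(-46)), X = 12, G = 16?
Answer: -1082316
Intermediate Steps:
V = -81 (V = -23 - (12 - 1*(-46)) = -23 - (12 + 46) = -23 - 1*58 = -23 - 58 = -81)
C = -11514 (C = 101*(-114) = -11514)
r = 94 (r = 2*((16 - 81) + 112) = 2*(-65 + 112) = 2*47 = 94)
r*C = 94*(-11514) = -1082316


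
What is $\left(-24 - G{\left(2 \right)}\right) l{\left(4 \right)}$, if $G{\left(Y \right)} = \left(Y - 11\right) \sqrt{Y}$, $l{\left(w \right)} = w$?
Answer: $-96 + 36 \sqrt{2} \approx -45.088$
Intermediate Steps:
$G{\left(Y \right)} = \sqrt{Y} \left(-11 + Y\right)$ ($G{\left(Y \right)} = \left(Y - 11\right) \sqrt{Y} = \left(-11 + Y\right) \sqrt{Y} = \sqrt{Y} \left(-11 + Y\right)$)
$\left(-24 - G{\left(2 \right)}\right) l{\left(4 \right)} = \left(-24 - \sqrt{2} \left(-11 + 2\right)\right) 4 = \left(-24 - \sqrt{2} \left(-9\right)\right) 4 = \left(-24 - - 9 \sqrt{2}\right) 4 = \left(-24 + 9 \sqrt{2}\right) 4 = -96 + 36 \sqrt{2}$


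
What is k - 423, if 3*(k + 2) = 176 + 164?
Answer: -935/3 ≈ -311.67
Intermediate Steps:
k = 334/3 (k = -2 + (176 + 164)/3 = -2 + (1/3)*340 = -2 + 340/3 = 334/3 ≈ 111.33)
k - 423 = 334/3 - 423 = -935/3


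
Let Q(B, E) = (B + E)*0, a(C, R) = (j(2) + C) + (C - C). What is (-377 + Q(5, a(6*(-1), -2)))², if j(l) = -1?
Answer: 142129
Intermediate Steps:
a(C, R) = -1 + C (a(C, R) = (-1 + C) + (C - C) = (-1 + C) + 0 = -1 + C)
Q(B, E) = 0
(-377 + Q(5, a(6*(-1), -2)))² = (-377 + 0)² = (-377)² = 142129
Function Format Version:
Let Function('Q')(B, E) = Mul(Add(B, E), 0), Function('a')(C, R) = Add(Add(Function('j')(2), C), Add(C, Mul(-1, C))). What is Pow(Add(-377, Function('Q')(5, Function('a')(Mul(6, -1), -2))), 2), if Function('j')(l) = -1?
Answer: 142129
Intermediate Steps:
Function('a')(C, R) = Add(-1, C) (Function('a')(C, R) = Add(Add(-1, C), Add(C, Mul(-1, C))) = Add(Add(-1, C), 0) = Add(-1, C))
Function('Q')(B, E) = 0
Pow(Add(-377, Function('Q')(5, Function('a')(Mul(6, -1), -2))), 2) = Pow(Add(-377, 0), 2) = Pow(-377, 2) = 142129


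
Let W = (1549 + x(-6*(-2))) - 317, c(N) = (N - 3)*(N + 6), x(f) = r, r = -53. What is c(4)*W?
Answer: 11790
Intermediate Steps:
x(f) = -53
c(N) = (-3 + N)*(6 + N)
W = 1179 (W = (1549 - 53) - 317 = 1496 - 317 = 1179)
c(4)*W = (-18 + 4² + 3*4)*1179 = (-18 + 16 + 12)*1179 = 10*1179 = 11790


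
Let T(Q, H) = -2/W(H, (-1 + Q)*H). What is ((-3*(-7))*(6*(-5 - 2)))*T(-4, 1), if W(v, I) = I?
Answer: -1764/5 ≈ -352.80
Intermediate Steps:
T(Q, H) = -2/(H*(-1 + Q)) (T(Q, H) = -2*1/(H*(-1 + Q)) = -2/(H*(-1 + Q)))
((-3*(-7))*(6*(-5 - 2)))*T(-4, 1) = ((-3*(-7))*(6*(-5 - 2)))*(-2/(1*(-1 - 4))) = (21*(6*(-7)))*(-2*1/(-5)) = (21*(-42))*(-2*1*(-1/5)) = -882*2/5 = -1764/5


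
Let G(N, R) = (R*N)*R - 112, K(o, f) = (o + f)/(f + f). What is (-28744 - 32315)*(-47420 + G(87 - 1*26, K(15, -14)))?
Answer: 2275365283593/784 ≈ 2.9023e+9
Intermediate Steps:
K(o, f) = (f + o)/(2*f) (K(o, f) = (f + o)/((2*f)) = (f + o)*(1/(2*f)) = (f + o)/(2*f))
G(N, R) = -112 + N*R² (G(N, R) = (N*R)*R - 112 = N*R² - 112 = -112 + N*R²)
(-28744 - 32315)*(-47420 + G(87 - 1*26, K(15, -14))) = (-28744 - 32315)*(-47420 + (-112 + (87 - 1*26)*((½)*(-14 + 15)/(-14))²)) = -61059*(-47420 + (-112 + (87 - 26)*((½)*(-1/14)*1)²)) = -61059*(-47420 + (-112 + 61*(-1/28)²)) = -61059*(-47420 + (-112 + 61*(1/784))) = -61059*(-47420 + (-112 + 61/784)) = -61059*(-47420 - 87747/784) = -61059*(-37265027/784) = 2275365283593/784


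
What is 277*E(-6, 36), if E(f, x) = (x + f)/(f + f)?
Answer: -1385/2 ≈ -692.50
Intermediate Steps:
E(f, x) = (f + x)/(2*f) (E(f, x) = (f + x)/((2*f)) = (f + x)*(1/(2*f)) = (f + x)/(2*f))
277*E(-6, 36) = 277*((½)*(-6 + 36)/(-6)) = 277*((½)*(-⅙)*30) = 277*(-5/2) = -1385/2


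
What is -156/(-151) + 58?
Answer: 8914/151 ≈ 59.033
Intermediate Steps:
-156/(-151) + 58 = -1/151*(-156) + 58 = 156/151 + 58 = 8914/151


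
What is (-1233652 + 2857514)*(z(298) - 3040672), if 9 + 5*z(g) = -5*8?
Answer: -24688238145558/5 ≈ -4.9376e+12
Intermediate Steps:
z(g) = -49/5 (z(g) = -9/5 + (-5*8)/5 = -9/5 + (⅕)*(-40) = -9/5 - 8 = -49/5)
(-1233652 + 2857514)*(z(298) - 3040672) = (-1233652 + 2857514)*(-49/5 - 3040672) = 1623862*(-15203409/5) = -24688238145558/5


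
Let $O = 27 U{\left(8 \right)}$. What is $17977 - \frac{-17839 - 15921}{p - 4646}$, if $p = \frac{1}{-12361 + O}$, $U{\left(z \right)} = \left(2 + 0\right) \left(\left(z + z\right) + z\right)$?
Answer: $\frac{923787899807}{51407991} \approx 17970.0$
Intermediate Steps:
$U{\left(z \right)} = 6 z$ ($U{\left(z \right)} = 2 \left(2 z + z\right) = 2 \cdot 3 z = 6 z$)
$O = 1296$ ($O = 27 \cdot 6 \cdot 8 = 27 \cdot 48 = 1296$)
$p = - \frac{1}{11065}$ ($p = \frac{1}{-12361 + 1296} = \frac{1}{-11065} = - \frac{1}{11065} \approx -9.0375 \cdot 10^{-5}$)
$17977 - \frac{-17839 - 15921}{p - 4646} = 17977 - \frac{-17839 - 15921}{- \frac{1}{11065} - 4646} = 17977 - - \frac{33760}{- \frac{51407991}{11065}} = 17977 - \left(-33760\right) \left(- \frac{11065}{51407991}\right) = 17977 - \frac{373554400}{51407991} = \frac{923787899807}{51407991}$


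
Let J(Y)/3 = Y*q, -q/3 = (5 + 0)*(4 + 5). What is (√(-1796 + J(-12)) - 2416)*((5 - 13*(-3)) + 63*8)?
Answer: -1323968 + 1096*√766 ≈ -1.2936e+6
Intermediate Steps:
q = -135 (q = -3*(5 + 0)*(4 + 5) = -15*9 = -3*45 = -135)
J(Y) = -405*Y (J(Y) = 3*(Y*(-135)) = 3*(-135*Y) = -405*Y)
(√(-1796 + J(-12)) - 2416)*((5 - 13*(-3)) + 63*8) = (√(-1796 - 405*(-12)) - 2416)*((5 - 13*(-3)) + 63*8) = (√(-1796 + 4860) - 2416)*((5 + 39) + 504) = (√3064 - 2416)*(44 + 504) = (2*√766 - 2416)*548 = (-2416 + 2*√766)*548 = -1323968 + 1096*√766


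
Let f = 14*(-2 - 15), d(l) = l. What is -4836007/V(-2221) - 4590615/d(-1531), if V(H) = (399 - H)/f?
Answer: 887080984973/2005610 ≈ 4.4230e+5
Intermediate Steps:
f = -238 (f = 14*(-17) = -238)
V(H) = -57/34 + H/238 (V(H) = (399 - H)/(-238) = (399 - H)*(-1/238) = -57/34 + H/238)
-4836007/V(-2221) - 4590615/d(-1531) = -4836007/(-57/34 + (1/238)*(-2221)) - 4590615/(-1531) = -4836007/(-57/34 - 2221/238) - 4590615*(-1/1531) = -4836007/(-1310/119) + 4590615/1531 = -4836007*(-119/1310) + 4590615/1531 = 575484833/1310 + 4590615/1531 = 887080984973/2005610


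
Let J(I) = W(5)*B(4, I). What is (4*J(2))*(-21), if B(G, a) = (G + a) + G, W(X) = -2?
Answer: 1680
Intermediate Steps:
B(G, a) = a + 2*G
J(I) = -16 - 2*I (J(I) = -2*(I + 2*4) = -2*(I + 8) = -2*(8 + I) = -16 - 2*I)
(4*J(2))*(-21) = (4*(-16 - 2*2))*(-21) = (4*(-16 - 4))*(-21) = (4*(-20))*(-21) = -80*(-21) = 1680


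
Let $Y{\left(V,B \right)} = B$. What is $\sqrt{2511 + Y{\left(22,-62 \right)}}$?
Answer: $\sqrt{2449} \approx 49.487$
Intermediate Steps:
$\sqrt{2511 + Y{\left(22,-62 \right)}} = \sqrt{2511 - 62} = \sqrt{2449}$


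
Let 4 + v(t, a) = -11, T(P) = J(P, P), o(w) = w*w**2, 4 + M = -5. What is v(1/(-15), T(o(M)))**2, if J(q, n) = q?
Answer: 225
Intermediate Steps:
M = -9 (M = -4 - 5 = -9)
o(w) = w**3
T(P) = P
v(t, a) = -15 (v(t, a) = -4 - 11 = -15)
v(1/(-15), T(o(M)))**2 = (-15)**2 = 225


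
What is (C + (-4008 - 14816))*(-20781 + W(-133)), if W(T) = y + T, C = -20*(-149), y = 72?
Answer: 330220648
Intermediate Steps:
C = 2980
W(T) = 72 + T
(C + (-4008 - 14816))*(-20781 + W(-133)) = (2980 + (-4008 - 14816))*(-20781 + (72 - 133)) = (2980 - 18824)*(-20781 - 61) = -15844*(-20842) = 330220648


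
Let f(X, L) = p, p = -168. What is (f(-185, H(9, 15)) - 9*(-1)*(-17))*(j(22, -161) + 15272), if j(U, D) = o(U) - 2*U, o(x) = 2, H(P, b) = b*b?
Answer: -4888830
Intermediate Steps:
H(P, b) = b²
f(X, L) = -168
j(U, D) = 2 - 2*U
(f(-185, H(9, 15)) - 9*(-1)*(-17))*(j(22, -161) + 15272) = (-168 - 9*(-1)*(-17))*((2 - 2*22) + 15272) = (-168 + 9*(-17))*((2 - 44) + 15272) = (-168 - 153)*(-42 + 15272) = -321*15230 = -4888830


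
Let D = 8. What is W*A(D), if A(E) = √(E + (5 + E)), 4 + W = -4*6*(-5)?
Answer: 116*√21 ≈ 531.58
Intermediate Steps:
W = 116 (W = -4 - 4*6*(-5) = -4 - 24*(-5) = -4 + 120 = 116)
A(E) = √(5 + 2*E)
W*A(D) = 116*√(5 + 2*8) = 116*√(5 + 16) = 116*√21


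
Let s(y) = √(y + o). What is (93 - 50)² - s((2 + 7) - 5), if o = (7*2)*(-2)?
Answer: 1849 - 2*I*√6 ≈ 1849.0 - 4.899*I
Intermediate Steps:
o = -28 (o = 14*(-2) = -28)
s(y) = √(-28 + y) (s(y) = √(y - 28) = √(-28 + y))
(93 - 50)² - s((2 + 7) - 5) = (93 - 50)² - √(-28 + ((2 + 7) - 5)) = 43² - √(-28 + (9 - 5)) = 1849 - √(-28 + 4) = 1849 - √(-24) = 1849 - 2*I*√6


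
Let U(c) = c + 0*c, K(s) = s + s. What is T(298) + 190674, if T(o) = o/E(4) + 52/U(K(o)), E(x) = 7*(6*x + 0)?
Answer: 2386499077/12516 ≈ 1.9068e+5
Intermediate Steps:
K(s) = 2*s
E(x) = 42*x (E(x) = 7*(6*x) = 42*x)
U(c) = c (U(c) = c + 0 = c)
T(o) = 26/o + o/168 (T(o) = o/((42*4)) + 52/((2*o)) = o/168 + 52*(1/(2*o)) = o*(1/168) + 26/o = o/168 + 26/o = 26/o + o/168)
T(298) + 190674 = (26/298 + (1/168)*298) + 190674 = (26*(1/298) + 149/84) + 190674 = (13/149 + 149/84) + 190674 = 23293/12516 + 190674 = 2386499077/12516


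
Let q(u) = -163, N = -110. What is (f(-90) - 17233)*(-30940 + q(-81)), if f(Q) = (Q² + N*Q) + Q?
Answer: -21056731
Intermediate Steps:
f(Q) = Q² - 109*Q (f(Q) = (Q² - 110*Q) + Q = Q² - 109*Q)
(f(-90) - 17233)*(-30940 + q(-81)) = (-90*(-109 - 90) - 17233)*(-30940 - 163) = (-90*(-199) - 17233)*(-31103) = (17910 - 17233)*(-31103) = 677*(-31103) = -21056731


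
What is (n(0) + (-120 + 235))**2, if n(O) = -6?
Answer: 11881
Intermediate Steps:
(n(0) + (-120 + 235))**2 = (-6 + (-120 + 235))**2 = (-6 + 115)**2 = 109**2 = 11881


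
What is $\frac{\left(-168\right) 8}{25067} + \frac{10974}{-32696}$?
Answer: $- \frac{22787763}{58542188} \approx -0.38925$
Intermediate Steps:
$\frac{\left(-168\right) 8}{25067} + \frac{10974}{-32696} = \left(-1344\right) \frac{1}{25067} + 10974 \left(- \frac{1}{32696}\right) = - \frac{192}{3581} - \frac{5487}{16348} = - \frac{22787763}{58542188}$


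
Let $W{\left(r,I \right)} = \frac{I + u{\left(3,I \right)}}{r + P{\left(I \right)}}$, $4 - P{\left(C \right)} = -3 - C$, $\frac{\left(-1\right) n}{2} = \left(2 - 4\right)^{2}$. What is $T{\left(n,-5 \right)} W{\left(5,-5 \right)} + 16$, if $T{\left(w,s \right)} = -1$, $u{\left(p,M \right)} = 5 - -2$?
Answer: $\frac{110}{7} \approx 15.714$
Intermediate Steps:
$n = -8$ ($n = - 2 \left(2 - 4\right)^{2} = - 2 \left(-2\right)^{2} = \left(-2\right) 4 = -8$)
$u{\left(p,M \right)} = 7$ ($u{\left(p,M \right)} = 5 + 2 = 7$)
$P{\left(C \right)} = 7 + C$ ($P{\left(C \right)} = 4 - \left(-3 - C\right) = 4 + \left(3 + C\right) = 7 + C$)
$W{\left(r,I \right)} = \frac{7 + I}{7 + I + r}$ ($W{\left(r,I \right)} = \frac{I + 7}{r + \left(7 + I\right)} = \frac{7 + I}{7 + I + r}$)
$T{\left(n,-5 \right)} W{\left(5,-5 \right)} + 16 = - \frac{7 - 5}{7 - 5 + 5} + 16 = - \frac{2}{7} + 16 = \frac{110}{7}$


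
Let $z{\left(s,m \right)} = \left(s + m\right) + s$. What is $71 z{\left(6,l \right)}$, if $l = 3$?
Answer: $1065$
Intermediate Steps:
$z{\left(s,m \right)} = m + 2 s$ ($z{\left(s,m \right)} = \left(m + s\right) + s = m + 2 s$)
$71 z{\left(6,l \right)} = 71 \left(3 + 2 \cdot 6\right) = 71 \left(3 + 12\right) = 71 \cdot 15 = 1065$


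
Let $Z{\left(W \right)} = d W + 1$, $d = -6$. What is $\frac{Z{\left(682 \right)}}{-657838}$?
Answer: $\frac{4091}{657838} \approx 0.0062189$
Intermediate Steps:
$Z{\left(W \right)} = 1 - 6 W$ ($Z{\left(W \right)} = - 6 W + 1 = 1 - 6 W$)
$\frac{Z{\left(682 \right)}}{-657838} = \frac{1 - 4092}{-657838} = \left(1 - 4092\right) \left(- \frac{1}{657838}\right) = \left(-4091\right) \left(- \frac{1}{657838}\right) = \frac{4091}{657838}$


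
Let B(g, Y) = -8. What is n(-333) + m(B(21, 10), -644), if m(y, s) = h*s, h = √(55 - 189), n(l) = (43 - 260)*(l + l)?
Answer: 144522 - 644*I*√134 ≈ 1.4452e+5 - 7454.8*I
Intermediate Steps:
n(l) = -434*l
h = I*√134 (h = √(-134) = I*√134 ≈ 11.576*I)
m(y, s) = I*s*√134 (m(y, s) = (I*√134)*s = I*s*√134)
n(-333) + m(B(21, 10), -644) = -434*(-333) + I*(-644)*√134 = 144522 - 644*I*√134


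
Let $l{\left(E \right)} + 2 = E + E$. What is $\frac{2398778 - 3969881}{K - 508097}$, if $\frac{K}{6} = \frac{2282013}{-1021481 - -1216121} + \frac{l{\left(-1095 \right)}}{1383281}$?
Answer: $\frac{70501103574910920}{22797003409203307} \approx 3.0926$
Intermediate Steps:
$l{\left(E \right)} = -2 + 2 E$ ($l{\left(E \right)} = -2 + \left(E + E\right) = -2 + 2 E$)
$K = \frac{3156238573773}{44873635640}$ ($K = 6 \left(\frac{2282013}{-1021481 - -1216121} + \frac{-2 + 2 \left(-1095\right)}{1383281}\right) = 6 \left(\frac{2282013}{-1021481 + 1216121} + \left(-2 - 2190\right) \frac{1}{1383281}\right) = 6 \left(\frac{2282013}{194640} - \frac{2192}{1383281}\right) = 6 \left(2282013 \cdot \frac{1}{194640} - \frac{2192}{1383281}\right) = 6 \left(\frac{760671}{64880} - \frac{2192}{1383281}\right) = 6 \cdot \frac{1052079524591}{89747271280} = \frac{3156238573773}{44873635640} \approx 70.336$)
$\frac{2398778 - 3969881}{K - 508097} = \frac{2398778 - 3969881}{\frac{3156238573773}{44873635640} - 508097} = - \frac{1571103}{\frac{3156238573773}{44873635640} - 508097} = - \frac{1571103}{- \frac{22797003409203307}{44873635640}} = \left(-1571103\right) \left(- \frac{44873635640}{22797003409203307}\right) = \frac{70501103574910920}{22797003409203307}$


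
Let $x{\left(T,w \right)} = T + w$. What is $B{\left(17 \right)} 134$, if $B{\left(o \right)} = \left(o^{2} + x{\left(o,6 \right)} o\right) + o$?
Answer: $93398$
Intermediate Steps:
$B{\left(o \right)} = o + o^{2} + o \left(6 + o\right)$ ($B{\left(o \right)} = \left(o^{2} + \left(o + 6\right) o\right) + o = \left(o^{2} + \left(6 + o\right) o\right) + o = \left(o^{2} + o \left(6 + o\right)\right) + o = o + o^{2} + o \left(6 + o\right)$)
$B{\left(17 \right)} 134 = 17 \left(7 + 2 \cdot 17\right) 134 = 17 \left(7 + 34\right) 134 = 17 \cdot 41 \cdot 134 = 697 \cdot 134 = 93398$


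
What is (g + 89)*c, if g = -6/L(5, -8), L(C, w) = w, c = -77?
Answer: -27643/4 ≈ -6910.8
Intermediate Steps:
g = ¾ (g = -6/(-8) = -6*(-⅛) = ¾ ≈ 0.75000)
(g + 89)*c = (¾ + 89)*(-77) = (359/4)*(-77) = -27643/4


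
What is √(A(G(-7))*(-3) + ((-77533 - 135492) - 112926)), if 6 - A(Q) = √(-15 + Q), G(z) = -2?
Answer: √(-325969 + 3*I*√17) ≈ 0.01 + 570.94*I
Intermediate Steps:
A(Q) = 6 - √(-15 + Q)
√(A(G(-7))*(-3) + ((-77533 - 135492) - 112926)) = √((6 - √(-15 - 2))*(-3) + ((-77533 - 135492) - 112926)) = √((6 - √(-17))*(-3) + (-213025 - 112926)) = √((6 - I*√17)*(-3) - 325951) = √((-18 + 3*I*√17) - 325951) = √(-325969 + 3*I*√17)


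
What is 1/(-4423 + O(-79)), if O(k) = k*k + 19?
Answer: 1/1837 ≈ 0.00054437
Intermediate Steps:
O(k) = 19 + k² (O(k) = k² + 19 = 19 + k²)
1/(-4423 + O(-79)) = 1/(-4423 + (19 + (-79)²)) = 1/(-4423 + (19 + 6241)) = 1/(-4423 + 6260) = 1/1837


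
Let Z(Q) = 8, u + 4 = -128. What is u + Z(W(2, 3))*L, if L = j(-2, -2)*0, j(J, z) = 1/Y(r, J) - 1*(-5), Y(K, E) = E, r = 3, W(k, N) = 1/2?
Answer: -132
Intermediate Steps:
W(k, N) = 1/2
u = -132 (u = -4 - 128 = -132)
j(J, z) = 5 + 1/J (j(J, z) = 1/J - 1*(-5) = 1/J + 5 = 5 + 1/J)
L = 0 (L = (5 + 1/(-2))*0 = (5 - 1/2)*0 = (9/2)*0 = 0)
u + Z(W(2, 3))*L = -132 + 8*0 = -132 + 0 = -132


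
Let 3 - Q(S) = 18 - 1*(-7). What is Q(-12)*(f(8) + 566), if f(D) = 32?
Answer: -13156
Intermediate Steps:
Q(S) = -22 (Q(S) = 3 - (18 - 1*(-7)) = 3 - (18 + 7) = 3 - 1*25 = 3 - 25 = -22)
Q(-12)*(f(8) + 566) = -22*(32 + 566) = -22*598 = -13156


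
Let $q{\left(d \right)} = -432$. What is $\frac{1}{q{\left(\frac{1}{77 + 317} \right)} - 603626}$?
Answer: $- \frac{1}{604058} \approx -1.6555 \cdot 10^{-6}$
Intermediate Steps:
$\frac{1}{q{\left(\frac{1}{77 + 317} \right)} - 603626} = \frac{1}{-432 - 603626} = \frac{1}{-604058} = - \frac{1}{604058}$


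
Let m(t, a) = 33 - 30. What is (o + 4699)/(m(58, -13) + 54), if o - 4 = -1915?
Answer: 2788/57 ≈ 48.912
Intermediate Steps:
o = -1911 (o = 4 - 1915 = -1911)
m(t, a) = 3
(o + 4699)/(m(58, -13) + 54) = (-1911 + 4699)/(3 + 54) = 2788/57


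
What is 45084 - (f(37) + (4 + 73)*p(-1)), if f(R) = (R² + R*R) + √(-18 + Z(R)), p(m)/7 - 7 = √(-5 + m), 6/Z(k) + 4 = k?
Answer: 38573 - 539*I*√6 - 14*I*√11/11 ≈ 38573.0 - 1324.5*I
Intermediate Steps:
Z(k) = 6/(-4 + k)
p(m) = 49 + 7*√(-5 + m)
f(R) = √(-18 + 6/(-4 + R)) + 2*R² (f(R) = (R² + R*R) + √(-18 + 6/(-4 + R)) = (R² + R²) + √(-18 + 6/(-4 + R)) = 2*R² + √(-18 + 6/(-4 + R)) = √(-18 + 6/(-4 + R)) + 2*R²)
45084 - (f(37) + (4 + 73)*p(-1)) = 45084 - ((2*37² + √6*√((13 - 3*37)/(-4 + 37))) + (4 + 73)*(49 + 7*√(-5 - 1))) = 45084 - ((2*1369 + √6*√((13 - 111)/33)) + 77*(49 + 7*√(-6))) = 45084 - ((2738 + √6*√((1/33)*(-98))) + 77*(49 + 7*(I*√6))) = 45084 - ((2738 + √6*√(-98/33)) + 77*(49 + 7*I*√6)) = 45084 - ((2738 + √6*(7*I*√66/33)) + (3773 + 539*I*√6)) = 45084 - ((2738 + 14*I*√11/11) + (3773 + 539*I*√6)) = 45084 - (6511 + 539*I*√6 + 14*I*√11/11) = 45084 + (-6511 - 539*I*√6 - 14*I*√11/11) = 38573 - 539*I*√6 - 14*I*√11/11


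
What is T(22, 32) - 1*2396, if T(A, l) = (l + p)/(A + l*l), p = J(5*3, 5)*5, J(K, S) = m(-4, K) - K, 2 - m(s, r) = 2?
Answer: -2506259/1046 ≈ -2396.0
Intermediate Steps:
m(s, r) = 0 (m(s, r) = 2 - 1*2 = 2 - 2 = 0)
J(K, S) = -K (J(K, S) = 0 - K = -K)
p = -75 (p = -5*3*5 = -1*15*5 = -15*5 = -75)
T(A, l) = (-75 + l)/(A + l²) (T(A, l) = (l - 75)/(A + l*l) = (-75 + l)/(A + l²))
T(22, 32) - 1*2396 = (-75 + 32)/(22 + 32²) - 1*2396 = -43/(22 + 1024) - 2396 = -43/1046 - 2396 = -2506259/1046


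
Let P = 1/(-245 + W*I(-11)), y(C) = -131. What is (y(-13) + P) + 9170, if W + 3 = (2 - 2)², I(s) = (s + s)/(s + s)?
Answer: 2241671/248 ≈ 9039.0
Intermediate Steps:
I(s) = 1 (I(s) = (2*s)/((2*s)) = (2*s)*(1/(2*s)) = 1)
W = -3 (W = -3 + (2 - 2)² = -3 + 0² = -3 + 0 = -3)
P = -1/248 (P = 1/(-245 - 3*1) = 1/(-245 - 3) = 1/(-248) = -1/248 ≈ -0.0040323)
(y(-13) + P) + 9170 = (-131 - 1/248) + 9170 = -32489/248 + 9170 = 2241671/248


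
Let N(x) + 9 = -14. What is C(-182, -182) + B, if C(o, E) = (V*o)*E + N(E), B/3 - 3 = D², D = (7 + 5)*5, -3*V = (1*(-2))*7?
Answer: 496094/3 ≈ 1.6536e+5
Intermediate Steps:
N(x) = -23 (N(x) = -9 - 14 = -23)
V = 14/3 (V = -1*(-2)*7/3 = -(-2)*7/3 = -⅓*(-14) = 14/3 ≈ 4.6667)
D = 60 (D = 12*5 = 60)
B = 10809 (B = 9 + 3*60² = 9 + 3*3600 = 9 + 10800 = 10809)
C(o, E) = -23 + 14*E*o/3 (C(o, E) = (14*o/3)*E - 23 = 14*E*o/3 - 23 = -23 + 14*E*o/3)
C(-182, -182) + B = (-23 + (14/3)*(-182)*(-182)) + 10809 = (-23 + 463736/3) + 10809 = 463667/3 + 10809 = 496094/3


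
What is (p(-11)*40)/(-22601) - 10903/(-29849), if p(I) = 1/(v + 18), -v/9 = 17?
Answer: 6653543773/18214665723 ≈ 0.36528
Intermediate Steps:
v = -153 (v = -9*17 = -153)
p(I) = -1/135 (p(I) = 1/(-153 + 18) = 1/(-135) = -1/135)
(p(-11)*40)/(-22601) - 10903/(-29849) = -1/135*40/(-22601) - 10903/(-29849) = -8/27*(-1/22601) - 10903*(-1/29849) = 8/610227 + 10903/29849 = 6653543773/18214665723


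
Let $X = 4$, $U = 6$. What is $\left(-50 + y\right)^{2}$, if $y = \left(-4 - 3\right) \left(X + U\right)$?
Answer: $14400$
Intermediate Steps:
$y = -70$ ($y = \left(-4 - 3\right) \left(4 + 6\right) = \left(-4 - 3\right) 10 = \left(-7\right) 10 = -70$)
$\left(-50 + y\right)^{2} = \left(-50 - 70\right)^{2} = \left(-120\right)^{2} = 14400$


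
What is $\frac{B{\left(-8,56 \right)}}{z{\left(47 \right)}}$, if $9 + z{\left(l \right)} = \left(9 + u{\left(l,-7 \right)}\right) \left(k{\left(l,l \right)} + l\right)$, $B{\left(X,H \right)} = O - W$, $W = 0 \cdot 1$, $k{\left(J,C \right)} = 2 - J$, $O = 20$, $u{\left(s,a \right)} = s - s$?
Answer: $\frac{20}{9} \approx 2.2222$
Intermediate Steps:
$u{\left(s,a \right)} = 0$
$W = 0$
$B{\left(X,H \right)} = 20$ ($B{\left(X,H \right)} = 20 - 0 = 20 + 0 = 20$)
$z{\left(l \right)} = 9$ ($z{\left(l \right)} = -9 + \left(9 + 0\right) \left(\left(2 - l\right) + l\right) = -9 + 9 \cdot 2 = -9 + 18 = 9$)
$\frac{B{\left(-8,56 \right)}}{z{\left(47 \right)}} = \frac{20}{9}$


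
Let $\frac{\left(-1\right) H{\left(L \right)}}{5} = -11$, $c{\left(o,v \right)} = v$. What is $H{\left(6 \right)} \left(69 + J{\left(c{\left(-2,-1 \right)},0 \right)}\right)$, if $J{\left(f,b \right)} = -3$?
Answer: $3630$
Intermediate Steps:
$H{\left(L \right)} = 55$ ($H{\left(L \right)} = \left(-5\right) \left(-11\right) = 55$)
$H{\left(6 \right)} \left(69 + J{\left(c{\left(-2,-1 \right)},0 \right)}\right) = 55 \left(69 - 3\right) = 55 \cdot 66 = 3630$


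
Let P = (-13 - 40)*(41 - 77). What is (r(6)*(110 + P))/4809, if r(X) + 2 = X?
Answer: 8072/4809 ≈ 1.6785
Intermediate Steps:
r(X) = -2 + X
P = 1908 (P = -53*(-36) = 1908)
(r(6)*(110 + P))/4809 = ((-2 + 6)*(110 + 1908))/4809 = (4*2018)*(1/4809) = 8072*(1/4809) = 8072/4809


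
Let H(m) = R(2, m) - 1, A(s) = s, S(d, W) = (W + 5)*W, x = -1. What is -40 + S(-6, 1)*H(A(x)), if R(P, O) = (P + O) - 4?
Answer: -64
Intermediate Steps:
R(P, O) = -4 + O + P (R(P, O) = (O + P) - 4 = -4 + O + P)
S(d, W) = W*(5 + W) (S(d, W) = (5 + W)*W = W*(5 + W))
H(m) = -3 + m (H(m) = (-4 + m + 2) - 1 = (-2 + m) - 1 = -3 + m)
-40 + S(-6, 1)*H(A(x)) = -40 + (1*(5 + 1))*(-3 - 1) = -40 + (1*6)*(-4) = -40 + 6*(-4) = -40 - 24 = -64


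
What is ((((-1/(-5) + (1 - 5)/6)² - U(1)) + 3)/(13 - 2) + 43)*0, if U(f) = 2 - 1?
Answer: 0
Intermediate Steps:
U(f) = 1
((((-1/(-5) + (1 - 5)/6)² - U(1)) + 3)/(13 - 2) + 43)*0 = ((((-1/(-5) + (1 - 5)/6)² - 1*1) + 3)/(13 - 2) + 43)*0 = ((((-1*(-⅕) - 4*⅙)² - 1) + 3)/11 + 43)*0 = ((((⅕ - ⅔)² - 1) + 3)*(1/11) + 43)*0 = ((((-7/15)² - 1) + 3)*(1/11) + 43)*0 = (((49/225 - 1) + 3)*(1/11) + 43)*0 = ((-176/225 + 3)*(1/11) + 43)*0 = ((499/225)*(1/11) + 43)*0 = (499/2475 + 43)*0 = (106924/2475)*0 = 0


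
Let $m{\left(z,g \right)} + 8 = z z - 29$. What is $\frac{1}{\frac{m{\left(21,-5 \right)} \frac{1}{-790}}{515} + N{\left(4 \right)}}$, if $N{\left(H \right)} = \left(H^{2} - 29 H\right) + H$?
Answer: $- \frac{203425}{19529002} \approx -0.010417$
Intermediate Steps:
$m{\left(z,g \right)} = -37 + z^{2}$ ($m{\left(z,g \right)} = -8 + \left(z z - 29\right) = -8 + \left(z^{2} - 29\right) = -8 + \left(-29 + z^{2}\right) = -37 + z^{2}$)
$N{\left(H \right)} = H^{2} - 28 H$
$\frac{1}{\frac{m{\left(21,-5 \right)} \frac{1}{-790}}{515} + N{\left(4 \right)}} = \frac{1}{\frac{\left(-37 + 21^{2}\right) \frac{1}{-790}}{515} + 4 \left(-28 + 4\right)} = \frac{1}{\left(-37 + 441\right) \left(- \frac{1}{790}\right) \frac{1}{515} + 4 \left(-24\right)} = \frac{1}{404 \left(- \frac{1}{790}\right) \frac{1}{515} - 96} = \frac{1}{\left(- \frac{202}{395}\right) \frac{1}{515} - 96} = \frac{1}{- \frac{202}{203425} - 96} = \frac{1}{- \frac{19529002}{203425}} = - \frac{203425}{19529002}$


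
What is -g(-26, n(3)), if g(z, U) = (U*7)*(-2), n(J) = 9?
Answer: 126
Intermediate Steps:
g(z, U) = -14*U (g(z, U) = (7*U)*(-2) = -14*U)
-g(-26, n(3)) = -(-14)*9 = -1*(-126) = 126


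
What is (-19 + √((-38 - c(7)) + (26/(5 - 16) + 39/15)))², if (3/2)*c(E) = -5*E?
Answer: (3135 - I*√392865)²/27225 ≈ 346.57 - 144.35*I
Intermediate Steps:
c(E) = -10*E/3 (c(E) = 2*(-5*E)/3 = -10*E/3)
(-19 + √((-38 - c(7)) + (26/(5 - 16) + 39/15)))² = (-19 + √((-38 - (-10)*7/3) + (26/(5 - 16) + 39/15)))² = (-19 + √((-38 - 1*(-70/3)) + (26/(-11) + 39*(1/15))))² = (-19 + √((-38 + 70/3) + (26*(-1/11) + 13/5)))² = (-19 + √(-44/3 + (-26/11 + 13/5)))² = (-19 + √(-44/3 + 13/55))² = (-19 + √(-2381/165))² = (-19 + I*√392865/165)²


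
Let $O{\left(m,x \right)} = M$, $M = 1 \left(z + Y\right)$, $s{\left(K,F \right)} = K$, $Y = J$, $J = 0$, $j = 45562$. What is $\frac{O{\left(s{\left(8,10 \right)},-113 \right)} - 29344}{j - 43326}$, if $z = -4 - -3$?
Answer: $- \frac{29345}{2236} \approx -13.124$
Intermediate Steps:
$z = -1$ ($z = -4 + 3 = -1$)
$Y = 0$
$M = -1$ ($M = 1 \left(-1 + 0\right) = 1 \left(-1\right) = -1$)
$O{\left(m,x \right)} = -1$
$\frac{O{\left(s{\left(8,10 \right)},-113 \right)} - 29344}{j - 43326} = \frac{-1 - 29344}{45562 - 43326} = - \frac{29345}{2236}$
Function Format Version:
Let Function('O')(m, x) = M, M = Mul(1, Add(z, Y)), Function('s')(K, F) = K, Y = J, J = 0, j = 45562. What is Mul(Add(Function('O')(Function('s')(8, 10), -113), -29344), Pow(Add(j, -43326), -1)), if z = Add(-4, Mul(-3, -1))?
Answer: Rational(-29345, 2236) ≈ -13.124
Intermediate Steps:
z = -1 (z = Add(-4, 3) = -1)
Y = 0
M = -1 (M = Mul(1, Add(-1, 0)) = Mul(1, -1) = -1)
Function('O')(m, x) = -1
Mul(Add(Function('O')(Function('s')(8, 10), -113), -29344), Pow(Add(j, -43326), -1)) = Mul(Add(-1, -29344), Pow(Add(45562, -43326), -1)) = Mul(-29345, Pow(2236, -1)) = Mul(-29345, Rational(1, 2236)) = Rational(-29345, 2236)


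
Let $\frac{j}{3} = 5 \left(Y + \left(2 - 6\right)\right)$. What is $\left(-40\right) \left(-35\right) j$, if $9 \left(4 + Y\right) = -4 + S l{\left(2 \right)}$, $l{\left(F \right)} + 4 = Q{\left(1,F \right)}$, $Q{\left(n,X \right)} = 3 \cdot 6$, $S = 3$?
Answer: $- \frac{238000}{3} \approx -79333.0$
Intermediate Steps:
$Q{\left(n,X \right)} = 18$
$l{\left(F \right)} = 14$ ($l{\left(F \right)} = -4 + 18 = 14$)
$Y = \frac{2}{9}$ ($Y = -4 + \frac{-4 + 3 \cdot 14}{9} = -4 + \frac{-4 + 42}{9} = -4 + \frac{1}{9} \cdot 38 = -4 + \frac{38}{9} = \frac{2}{9} \approx 0.22222$)
$j = - \frac{170}{3}$ ($j = 3 \cdot 5 \left(\frac{2}{9} + \left(2 - 6\right)\right) = 3 \cdot 5 \left(\frac{2}{9} - 4\right) = 3 \cdot 5 \left(- \frac{34}{9}\right) = 3 \left(- \frac{170}{9}\right) = - \frac{170}{3} \approx -56.667$)
$\left(-40\right) \left(-35\right) j = \left(-40\right) \left(-35\right) \left(- \frac{170}{3}\right) = 1400 \left(- \frac{170}{3}\right) = - \frac{238000}{3}$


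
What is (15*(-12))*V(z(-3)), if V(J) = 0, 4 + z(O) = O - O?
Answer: 0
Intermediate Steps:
z(O) = -4 (z(O) = -4 + (O - O) = -4 + 0 = -4)
(15*(-12))*V(z(-3)) = (15*(-12))*0 = -180*0 = 0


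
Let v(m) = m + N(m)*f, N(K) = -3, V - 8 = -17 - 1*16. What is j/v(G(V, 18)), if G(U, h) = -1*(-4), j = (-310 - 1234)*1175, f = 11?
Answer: 1814200/29 ≈ 62559.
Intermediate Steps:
V = -25 (V = 8 + (-17 - 1*16) = 8 + (-17 - 16) = 8 - 33 = -25)
j = -1814200 (j = -1544*1175 = -1814200)
G(U, h) = 4
v(m) = -33 + m (v(m) = m - 3*11 = m - 33 = -33 + m)
j/v(G(V, 18)) = -1814200/(-33 + 4) = -1814200/(-29) = -1814200*(-1/29) = 1814200/29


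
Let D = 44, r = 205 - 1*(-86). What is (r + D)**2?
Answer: 112225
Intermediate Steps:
r = 291 (r = 205 + 86 = 291)
(r + D)**2 = (291 + 44)**2 = 335**2 = 112225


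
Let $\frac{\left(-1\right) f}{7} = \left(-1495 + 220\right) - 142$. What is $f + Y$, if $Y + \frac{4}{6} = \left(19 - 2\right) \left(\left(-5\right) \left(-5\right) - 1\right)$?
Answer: $\frac{30979}{3} \approx 10326.0$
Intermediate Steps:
$Y = \frac{1222}{3}$ ($Y = - \frac{2}{3} + \left(19 - 2\right) \left(\left(-5\right) \left(-5\right) - 1\right) = - \frac{2}{3} + \left(19 - 2\right) \left(25 - 1\right) = - \frac{2}{3} + 17 \cdot 24 = - \frac{2}{3} + 408 = \frac{1222}{3} \approx 407.33$)
$f = 9919$ ($f = - 7 \left(\left(-1495 + 220\right) - 142\right) = - 7 \left(-1275 - 142\right) = \left(-7\right) \left(-1417\right) = 9919$)
$f + Y = 9919 + \frac{1222}{3} = \frac{30979}{3}$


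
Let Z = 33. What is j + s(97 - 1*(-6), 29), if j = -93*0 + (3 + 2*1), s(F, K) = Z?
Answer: 38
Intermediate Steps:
s(F, K) = 33
j = 5 (j = 0 + (3 + 2) = 0 + 5 = 5)
j + s(97 - 1*(-6), 29) = 5 + 33 = 38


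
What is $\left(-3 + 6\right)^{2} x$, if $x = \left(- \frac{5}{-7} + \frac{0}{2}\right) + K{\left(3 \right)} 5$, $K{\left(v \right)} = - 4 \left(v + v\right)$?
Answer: $- \frac{7515}{7} \approx -1073.6$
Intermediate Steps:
$K{\left(v \right)} = - 8 v$ ($K{\left(v \right)} = - 4 \cdot 2 v = - 8 v$)
$x = - \frac{835}{7}$ ($x = \left(- \frac{5}{-7} + \frac{0}{2}\right) + \left(-8\right) 3 \cdot 5 = \left(\left(-5\right) \left(- \frac{1}{7}\right) + 0 \cdot \frac{1}{2}\right) - 120 = \left(\frac{5}{7} + 0\right) - 120 = \frac{5}{7} - 120 = - \frac{835}{7} \approx -119.29$)
$\left(-3 + 6\right)^{2} x = \left(-3 + 6\right)^{2} \left(- \frac{835}{7}\right) = 3^{2} \left(- \frac{835}{7}\right) = 9 \left(- \frac{835}{7}\right) = - \frac{7515}{7}$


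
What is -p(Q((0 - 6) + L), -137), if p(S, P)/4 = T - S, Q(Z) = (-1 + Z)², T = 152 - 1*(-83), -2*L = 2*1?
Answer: -684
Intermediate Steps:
L = -1 ≈ -1.0000
T = 235 (T = 152 + 83 = 235)
p(S, P) = 940 - 4*S (p(S, P) = 4*(235 - S) = 940 - 4*S)
-p(Q((0 - 6) + L), -137) = -(940 - 4*(-1 + ((0 - 6) - 1))²) = -(940 - 4*(-1 + (-6 - 1))²) = -(940 - 4*(-1 - 7)²) = -(940 - 4*(-8)²) = -(940 - 4*64) = -(940 - 256) = -1*684 = -684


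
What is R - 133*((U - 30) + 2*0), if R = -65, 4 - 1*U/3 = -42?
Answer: -14429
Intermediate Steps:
U = 138 (U = 12 - 3*(-42) = 12 + 126 = 138)
R - 133*((U - 30) + 2*0) = -65 - 133*((138 - 30) + 2*0) = -65 - 133*(108 + 0) = -65 - 133*108 = -65 - 14364 = -14429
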